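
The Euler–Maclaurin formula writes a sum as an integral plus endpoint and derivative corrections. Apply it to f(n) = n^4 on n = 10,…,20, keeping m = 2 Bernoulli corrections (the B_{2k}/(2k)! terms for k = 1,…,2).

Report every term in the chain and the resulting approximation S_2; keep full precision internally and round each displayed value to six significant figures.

The integral term ∫_10^20 x^4 dx = 620000.
½[f(10) + f(20)] = ½[10000.0 + 160000] = 85000.0.
Integral + boundary = 705000.
k=1: B_{2}/(2)! × [f^{(1)}(20) − f^{(1)}(10)] = 1/12 × (32000.0 − 4000.00) = 2333.33.
After k=1: 707333.
k=2: B_{4}/(4)! × [f^{(3)}(20) − f^{(3)}(10)] = −1/720 × (480.000 − 240.000) = -0.333333.

S_2 ≈ 707333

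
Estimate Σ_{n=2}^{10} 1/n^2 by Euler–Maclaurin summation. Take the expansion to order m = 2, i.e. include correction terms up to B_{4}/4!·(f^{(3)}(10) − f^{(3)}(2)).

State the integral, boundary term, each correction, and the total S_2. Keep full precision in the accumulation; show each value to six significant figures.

The integral term ∫_2^10 1/x^2 dx = 0.400000.
½[f(2) + f(10)] = ½[0.250000 + 0.0100000] = 0.130000.
Running total after boundary: 0.530000.
Order-1 term: 1/12 · (-0.00200000 − (-0.250000)) = 0.0206667.
After k=1: 0.550667.
Order-2 term: −1/720 · (-0.000240000 − (-0.750000)) = -0.00104133.

S_2 ≈ 0.549625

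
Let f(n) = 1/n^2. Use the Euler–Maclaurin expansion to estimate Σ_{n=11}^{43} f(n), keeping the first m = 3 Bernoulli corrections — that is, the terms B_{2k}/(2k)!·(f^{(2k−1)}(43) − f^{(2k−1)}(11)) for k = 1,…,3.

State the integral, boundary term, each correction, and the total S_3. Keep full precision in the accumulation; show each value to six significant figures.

S_3 ≈ 0.0721788

Integral: ∫_11^43 1/x^2 dx = 0.0676533.
Boundary: ½(f(11) + f(43)) = ½(0.00826446 + 0.000540833) = 0.00440265.
Integral + boundary = 0.0720559.
k=1: B_{2}/(2)! × [f^{(1)}(43) − f^{(1)}(11)] = 1/12 × (-2.51550e-05 − (-0.00150263)) = 0.000123123.
Partial sum through k=1: 0.0721790.
k=2: B_{4}/(4)! × [f^{(3)}(43) − f^{(3)}(11)] = −1/720 × (-1.63256e-07 − (-0.000149021)) = -2.06747e-07.
Partial sum through k=2: 0.0721788.
k=3: B_{6}/(6)! × [f^{(5)}(43) − f^{(5)}(11)] = 1/30240 × (-2.64883e-09 − (-3.69474e-05)) = 1.22172e-09.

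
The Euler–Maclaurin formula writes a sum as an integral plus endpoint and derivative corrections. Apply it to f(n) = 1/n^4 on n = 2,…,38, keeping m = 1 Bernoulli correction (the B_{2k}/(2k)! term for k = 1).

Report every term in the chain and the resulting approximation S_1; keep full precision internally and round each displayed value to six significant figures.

S_1 ≈ 0.0833275

The integral term ∫_2^38 1/x^4 dx = 0.0416606.
½[f(2) + f(38)] = ½[0.0625000 + 4.79585e-07] = 0.0312502.
So far: 0.0729108.
Order-1 term: 1/12 · (-5.04826e-08 − (-0.125000)) = 0.0104167.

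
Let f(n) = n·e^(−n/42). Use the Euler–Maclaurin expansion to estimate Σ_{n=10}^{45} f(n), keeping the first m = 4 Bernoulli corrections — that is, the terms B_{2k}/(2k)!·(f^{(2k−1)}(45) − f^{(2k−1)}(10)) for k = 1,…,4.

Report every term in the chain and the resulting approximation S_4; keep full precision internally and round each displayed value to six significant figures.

The integral term ∫_10^45 x·e^(−x/42) dx = 469.707.
½[f(10) + f(45)] = ½[7.88128 + 15.4133] = 11.6473.
Running total after boundary: 481.354.
k=1: B_{2}/(2)! × [f^{(1)}(45) − f^{(1)}(10)] = 1/12 × (-0.0244656 − 0.600478) = -0.0520787.
Running total after k=1: 481.302.
k=2: B_{4}/(4)! × [f^{(3)}(45) − f^{(3)}(10)] = −1/720 × (0.000374474 − 0.00123398) = 1.19375e-06.
Running total after k=2: 481.302.
k=3: B_{6}/(6)! × [f^{(5)}(45) − f^{(5)}(10)] = 1/30240 × (4.32436e-07 − 1.20609e-06) = -2.55838e-11.
Running total after k=3: 481.302.
k=4: B_{8}/(8)! × [f^{(7)}(45) − f^{(7)}(10)] = −1/1209600 × (3.69946e-10 − 9.70890e-10) = 4.96812e-16.

S_4 ≈ 481.302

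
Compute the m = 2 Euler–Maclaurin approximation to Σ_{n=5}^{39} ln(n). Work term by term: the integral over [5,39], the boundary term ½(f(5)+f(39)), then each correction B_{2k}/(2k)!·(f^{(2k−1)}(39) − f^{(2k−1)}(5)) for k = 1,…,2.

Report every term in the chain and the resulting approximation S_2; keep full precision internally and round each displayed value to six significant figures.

Integral: ∫_5^39 ln(x) dx = 100.832.
Endpoint term: (f(5) + f(39))/2 = (1.60944 + 3.66356)/2 = 2.63650.
Running total after boundary: 103.468.
k=1: B_{2}/(2)! × [f^{(1)}(39) − f^{(1)}(5)] = 1/12 × (0.0256410 − 0.200000) = -0.0145299.
After k=1: 103.454.
k=2: B_{4}/(4)! × [f^{(3)}(39) − f^{(3)}(5)] = −1/720 × (3.37160e-05 − 0.0160000) = 2.21754e-05.

S_2 ≈ 103.454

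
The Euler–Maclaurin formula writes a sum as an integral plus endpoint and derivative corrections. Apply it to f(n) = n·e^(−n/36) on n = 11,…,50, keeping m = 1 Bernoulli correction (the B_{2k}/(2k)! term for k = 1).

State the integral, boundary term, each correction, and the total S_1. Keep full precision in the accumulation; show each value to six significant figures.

∫_11^50 x·e^(−x/36) dx evaluates to 474.526.
½[f(11) + f(50)] = ½[8.10385 + 12.4676] = 10.2857.
Integral + boundary = 484.811.
k=1: B_{2}/(2)! × [f^{(1)}(50) − f^{(1)}(11)] = 1/12 × (-0.0969703 − 0.511607) = -0.0507148.

S_1 ≈ 484.761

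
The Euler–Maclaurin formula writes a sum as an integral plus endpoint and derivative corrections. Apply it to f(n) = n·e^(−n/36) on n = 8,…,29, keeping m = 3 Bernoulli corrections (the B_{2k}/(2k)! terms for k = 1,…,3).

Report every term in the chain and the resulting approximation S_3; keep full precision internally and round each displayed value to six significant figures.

S_3 ≈ 232.401

The integral term ∫_8^29 x·e^(−x/36) dx = 222.763.
Endpoint term: (f(8) + f(29))/2 = (6.40590 + 12.9583)/2 = 9.68212.
So far: 232.445.
k=1: B_{2}/(2)! × [f^{(1)}(29) − f^{(1)}(8)] = 1/12 × (0.0868855 − 0.622796) = -0.0446592.
After k=1: 232.401.
k=2: B_{4}/(4)! × [f^{(3)}(29) − f^{(3)}(8)] = −1/720 × (0.000756609 − 0.00171626) = 1.33285e-06.
After k=2: 232.401.
k=3: B_{6}/(6)! × [f^{(5)}(29) − f^{(5)}(8)] = 1/30240 × (1.11588e-06 − 2.27775e-06) = -3.84217e-11.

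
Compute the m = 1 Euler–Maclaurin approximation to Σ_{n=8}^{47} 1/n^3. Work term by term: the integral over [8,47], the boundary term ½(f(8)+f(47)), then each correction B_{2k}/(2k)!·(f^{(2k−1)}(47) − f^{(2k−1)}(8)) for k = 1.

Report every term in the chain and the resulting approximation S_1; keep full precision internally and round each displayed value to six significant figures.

S_1 ≈ 0.00862852

The integral term ∫_8^47 1/x^3 dx = 0.00758615.
Boundary: ½(f(8) + f(47)) = ½(0.00195312 + 9.63178e-06) = 0.000981378.
So far: 0.00856753.
k=1: B_{2}/(2)! × [f^{(1)}(47) − f^{(1)}(8)] = 1/12 × (-6.14794e-07 − (-0.000732422)) = 6.09839e-05.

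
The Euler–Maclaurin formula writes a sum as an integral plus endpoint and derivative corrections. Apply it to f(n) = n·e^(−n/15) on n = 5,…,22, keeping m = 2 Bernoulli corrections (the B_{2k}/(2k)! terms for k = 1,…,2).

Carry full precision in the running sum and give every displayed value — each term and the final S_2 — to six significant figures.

S_2 ≈ 91.2049

∫_5^22 x·e^(−x/15) dx evaluates to 86.9247.
Boundary: ½(f(5) + f(22)) = ½(3.58266 + 5.07525) = 4.32895.
Integral + boundary = 91.2536.
k=1: B_{2}/(2)! × [f^{(1)}(22) − f^{(1)}(5)] = 1/12 × (-0.107657 − 0.477688) = -0.0487787.
Running total after k=1: 91.2049.
k=2: B_{4}/(4)! × [f^{(3)}(22) − f^{(3)}(5)] = −1/720 × (0.00157213 − 0.00849222) = 9.61124e-06.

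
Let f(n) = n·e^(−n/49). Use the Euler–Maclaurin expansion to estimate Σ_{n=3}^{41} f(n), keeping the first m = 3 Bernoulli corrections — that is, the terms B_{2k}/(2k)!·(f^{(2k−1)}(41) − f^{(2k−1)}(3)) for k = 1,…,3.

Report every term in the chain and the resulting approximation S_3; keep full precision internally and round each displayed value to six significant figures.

Integral: ∫_3^41 x·e^(−x/49) dx = 486.609.
½[f(3) + f(41)] = ½[2.82184 + 17.7580] = 10.2899.
So far: 496.899.
Correction k=1: B_{2}/2! · (f^{(1)}(41) − f^{(1)}(3)) = 1/12 · (0.0707139 − 0.883024) = -0.0676925.
Running total after k=1: 496.832.
Correction k=2: B_{4}/4! · (f^{(3)}(41) − f^{(3)}(3)) = −1/720 · (0.000390237 − 0.00115129) = 1.05702e-06.
Running total after k=2: 496.832.
Correction k=3: B_{6}/6! · (f^{(5)}(41) − f^{(5)}(3)) = 1/30240 · (3.12796e-07 − 8.05834e-07) = -1.63042e-11.

S_3 ≈ 496.832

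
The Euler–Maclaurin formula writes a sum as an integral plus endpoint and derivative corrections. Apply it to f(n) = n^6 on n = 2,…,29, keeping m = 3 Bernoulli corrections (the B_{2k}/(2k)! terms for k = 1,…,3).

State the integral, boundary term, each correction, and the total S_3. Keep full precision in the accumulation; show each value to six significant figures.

∫_2^29 x^6 dx evaluates to 2.46427e+09.
Endpoint term: (f(2) + f(29))/2 = (64.0000 + 5.94823e+08)/2 = 2.97412e+08.
Running total after boundary: 2.76168e+09.
Correction k=1: B_{2}/2! · (f^{(1)}(29) − f^{(1)}(2)) = 1/12 · (1.23067e+08 − 192.000) = 1.02556e+07.
Partial sum through k=1: 2.77194e+09.
Correction k=2: B_{4}/4! · (f^{(3)}(29) − f^{(3)}(2)) = −1/720 · (2.92668e+06 − 960.000) = -4063.50.
Partial sum through k=2: 2.77193e+09.
Correction k=3: B_{6}/6! · (f^{(5)}(29) − f^{(5)}(2)) = 1/30240 · (20880.0 − 1440.00) = 0.642857.

S_3 ≈ 2.77193e+09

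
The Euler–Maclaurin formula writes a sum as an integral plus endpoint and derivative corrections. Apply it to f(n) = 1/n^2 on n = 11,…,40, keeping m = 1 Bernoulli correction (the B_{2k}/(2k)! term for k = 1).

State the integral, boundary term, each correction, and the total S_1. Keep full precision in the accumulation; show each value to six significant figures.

S_1 ≈ 0.0704764

∫_11^40 1/x^2 dx evaluates to 0.0659091.
Endpoint term: (f(11) + f(40))/2 = (0.00826446 + 0.000625000)/2 = 0.00444473.
Integral + boundary = 0.0703538.
Correction k=1: B_{2}/2! · (f^{(1)}(40) − f^{(1)}(11)) = 1/12 · (-3.12500e-05 − (-0.00150263)) = 0.000122615.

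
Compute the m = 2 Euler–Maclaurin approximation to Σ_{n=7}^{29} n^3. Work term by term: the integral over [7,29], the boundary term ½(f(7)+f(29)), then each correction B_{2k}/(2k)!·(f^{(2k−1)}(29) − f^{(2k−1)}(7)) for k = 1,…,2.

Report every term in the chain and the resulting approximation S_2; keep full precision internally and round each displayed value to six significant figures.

∫_7^29 x^3 dx evaluates to 176220.
Endpoint term: (f(7) + f(29))/2 = (343.000 + 24389.0)/2 = 12366.0.
Running total after boundary: 188586.
k=1: B_{2}/(2)! × [f^{(1)}(29) − f^{(1)}(7)] = 1/12 × (2523.00 − 147.000) = 198.000.
Partial sum through k=1: 188784.
k=2: B_{4}/(4)! × [f^{(3)}(29) − f^{(3)}(7)] = −1/720 × (6.00000 − 6.00000) = 0.00000.

S_2 ≈ 188784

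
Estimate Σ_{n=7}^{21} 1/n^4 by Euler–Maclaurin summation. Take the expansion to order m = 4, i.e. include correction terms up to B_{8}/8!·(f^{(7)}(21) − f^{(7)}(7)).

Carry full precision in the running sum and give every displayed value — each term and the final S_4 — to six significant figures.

S_4 ≈ 0.00116620

Integral: ∫_7^21 1/x^4 dx = 0.000935824.
Boundary: ½(f(7) + f(21)) = ½(0.000416493 + 5.14189e-06) = 0.000210818.
So far: 0.00114664.
Order-1 term: 1/12 · (-9.79408e-07 − (-0.000237996)) = 1.97514e-05.
Partial sum through k=1: 0.00116639.
Order-2 term: −1/720 · (-6.66264e-08 − (-0.000145712)) = -2.02285e-07.
Partial sum through k=2: 0.00116619.
Order-3 term: 1/30240 · (-8.46049e-09 − (-0.000166528)) = 5.50659e-09.
Partial sum through k=3: 0.00116620.
Order-4 term: −1/1209600 · (-1.72663e-09 − (-0.000305868)) = -2.52865e-10.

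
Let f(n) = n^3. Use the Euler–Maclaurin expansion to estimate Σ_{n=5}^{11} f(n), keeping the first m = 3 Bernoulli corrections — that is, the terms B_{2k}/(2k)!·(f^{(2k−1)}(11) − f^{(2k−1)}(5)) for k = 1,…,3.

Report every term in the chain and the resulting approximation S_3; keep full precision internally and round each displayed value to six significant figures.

Integral: ∫_5^11 x^3 dx = 3504.00.
Boundary: ½(f(5) + f(11)) = ½(125.000 + 1331.00) = 728.000.
Integral + boundary = 4232.00.
Order-1 term: 1/12 · (363.000 − 75.0000) = 24.0000.
Partial sum through k=1: 4256.00.
Order-2 term: −1/720 · (6.00000 − 6.00000) = 0.00000.
Partial sum through k=2: 4256.00.
Order-3 term: 1/30240 · (0.00000 − 0.00000) = 0.00000.

S_3 ≈ 4256.00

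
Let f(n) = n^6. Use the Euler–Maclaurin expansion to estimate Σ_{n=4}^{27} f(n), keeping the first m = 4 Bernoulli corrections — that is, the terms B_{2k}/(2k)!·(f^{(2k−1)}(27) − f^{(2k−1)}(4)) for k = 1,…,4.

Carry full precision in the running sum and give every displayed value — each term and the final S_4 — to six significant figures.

Integral: ∫_4^27 x^6 dx = 1.49433e+09.
Boundary: ½(f(4) + f(27)) = ½(4096.00 + 3.87420e+08) = 1.93712e+08.
Running total after boundary: 1.68805e+09.
Correction k=1: B_{2}/2! · (f^{(1)}(27) − f^{(1)}(4)) = 1/12 · (8.60934e+07 − 6144.00) = 7.17394e+06.
After k=1: 1.69522e+09.
Correction k=2: B_{4}/4! · (f^{(3)}(27) − f^{(3)}(4)) = −1/720 · (2.36196e+06 − 7680.00) = -3269.83.
After k=2: 1.69522e+09.
Correction k=3: B_{6}/6! · (f^{(5)}(27) − f^{(5)}(4)) = 1/30240 · (19440.0 − 2880.00) = 0.547619.
After k=3: 1.69522e+09.
Correction k=4: B_{8}/8! · (f^{(7)}(27) − f^{(7)}(4)) = −1/1209600 · (0.00000 − 0.00000) = 0.00000.

S_4 ≈ 1.69522e+09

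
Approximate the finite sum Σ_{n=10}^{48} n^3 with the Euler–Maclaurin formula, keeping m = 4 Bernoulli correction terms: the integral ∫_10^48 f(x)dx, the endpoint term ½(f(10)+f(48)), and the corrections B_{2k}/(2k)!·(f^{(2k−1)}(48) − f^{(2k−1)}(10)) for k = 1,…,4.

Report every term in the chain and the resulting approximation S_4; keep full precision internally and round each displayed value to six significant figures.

∫_10^48 x^3 dx evaluates to 1.32460e+06.
Endpoint term: (f(10) + f(48))/2 = (1000.00 + 110592)/2 = 55796.0.
Running total after boundary: 1.38040e+06.
Order-1 term: 1/12 · (6912.00 − 300.000) = 551.000.
Running total after k=1: 1.38095e+06.
Order-2 term: −1/720 · (6.00000 − 6.00000) = 0.00000.
Running total after k=2: 1.38095e+06.
Order-3 term: 1/30240 · (0.00000 − 0.00000) = 0.00000.
Running total after k=3: 1.38095e+06.
Order-4 term: −1/1209600 · (0.00000 − 0.00000) = 0.00000.

S_4 ≈ 1.38095e+06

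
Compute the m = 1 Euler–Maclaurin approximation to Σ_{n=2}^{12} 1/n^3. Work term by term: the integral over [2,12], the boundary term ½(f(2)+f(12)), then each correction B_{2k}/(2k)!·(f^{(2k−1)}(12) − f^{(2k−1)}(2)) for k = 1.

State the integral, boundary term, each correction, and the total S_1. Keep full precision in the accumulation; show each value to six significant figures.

S_1 ≈ 0.199930

∫_2^12 1/x^3 dx evaluates to 0.121528.
Boundary: ½(f(2) + f(12)) = ½(0.125000 + 0.000578704) = 0.0627894.
So far: 0.184317.
Correction k=1: B_{2}/2! · (f^{(1)}(12) − f^{(1)}(2)) = 1/12 · (-0.000144676 − (-0.187500)) = 0.0156129.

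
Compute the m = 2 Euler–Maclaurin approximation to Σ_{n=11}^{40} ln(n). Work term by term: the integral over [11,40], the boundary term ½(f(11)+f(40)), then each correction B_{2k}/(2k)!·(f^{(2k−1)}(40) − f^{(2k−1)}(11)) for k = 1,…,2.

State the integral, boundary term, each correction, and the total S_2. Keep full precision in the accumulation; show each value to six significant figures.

S_2 ≈ 95.2162

Integral: ∫_11^40 ln(x) dx = 92.1783.
Boundary: ½(f(11) + f(40)) = ½(2.39790 + 3.68888) = 3.04339.
So far: 95.2217.
Correction k=1: B_{2}/2! · (f^{(1)}(40) − f^{(1)}(11)) = 1/12 · (0.0250000 − 0.0909091) = -0.00549242.
Running total after k=1: 95.2162.
Correction k=2: B_{4}/4! · (f^{(3)}(40) − f^{(3)}(11)) = −1/720 · (3.12500e-05 − 0.00150263) = 2.04358e-06.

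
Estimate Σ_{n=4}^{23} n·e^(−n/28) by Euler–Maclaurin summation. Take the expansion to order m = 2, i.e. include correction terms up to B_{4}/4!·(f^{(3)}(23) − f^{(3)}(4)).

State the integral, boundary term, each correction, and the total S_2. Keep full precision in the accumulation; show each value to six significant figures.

The integral term ∫_4^23 x·e^(−x/28) dx = 148.684.
Boundary: ½(f(4) + f(23)) = ½(3.46751 + 10.1155) = 6.79149.
So far: 155.476.
Order-1 term: 1/12 · (0.0785362 − 0.743038) = -0.0553752.
Partial sum through k=1: 155.420.
Order-2 term: −1/720 · (0.00122212 − 0.00315918) = 2.69036e-06.

S_2 ≈ 155.420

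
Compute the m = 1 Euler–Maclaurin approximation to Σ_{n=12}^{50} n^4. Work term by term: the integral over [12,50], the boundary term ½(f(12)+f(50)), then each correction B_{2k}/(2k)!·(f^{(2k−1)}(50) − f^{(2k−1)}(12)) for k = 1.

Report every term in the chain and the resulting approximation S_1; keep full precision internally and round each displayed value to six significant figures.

∫_12^50 x^4 dx evaluates to 6.24502e+07.
Boundary: ½(f(12) + f(50)) = ½(20736.0 + 6.25000e+06) = 3.13537e+06.
Running total after boundary: 6.55856e+07.
Correction k=1: B_{2}/2! · (f^{(1)}(50) − f^{(1)}(12)) = 1/12 · (500000 − 6912.00) = 41090.7.

S_1 ≈ 6.56267e+07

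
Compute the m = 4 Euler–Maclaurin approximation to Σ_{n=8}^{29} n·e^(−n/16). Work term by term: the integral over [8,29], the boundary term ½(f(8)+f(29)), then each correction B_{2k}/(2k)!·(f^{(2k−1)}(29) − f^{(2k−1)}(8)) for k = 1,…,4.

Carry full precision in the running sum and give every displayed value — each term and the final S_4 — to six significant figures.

∫_8^29 x·e^(−x/16) dx evaluates to 115.371.
½[f(8) + f(29)] = ½[4.85225 + 4.73412] = 4.79318.
Running total after boundary: 120.164.
Order-1 term: 1/12 · (-0.132637 − 0.303265) = -0.0363252.
Partial sum through k=1: 120.128.
Order-2 term: −1/720 · (0.000757242 − 0.00592315) = 7.17487e-06.
Partial sum through k=2: 120.128.
Order-3 term: 1/30240 · (7.93984e-06 − 4.16472e-05) = -1.11466e-09.
Partial sum through k=3: 120.128.
Order-4 term: −1/1209600 · (5.04754e-08 − 2.34988e-07) = 1.52540e-13.

S_4 ≈ 120.128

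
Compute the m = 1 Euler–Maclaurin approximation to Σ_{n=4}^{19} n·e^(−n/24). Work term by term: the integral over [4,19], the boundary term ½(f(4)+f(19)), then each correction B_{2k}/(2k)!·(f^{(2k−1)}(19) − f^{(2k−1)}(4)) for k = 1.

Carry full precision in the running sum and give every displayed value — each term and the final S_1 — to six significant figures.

Integral: ∫_4^19 x·e^(−x/24) dx = 101.248.
½[f(4) + f(19)] = ½[3.38593 + 8.60869] = 5.99731.
Running total after boundary: 107.245.
Correction k=1: B_{2}/2! · (f^{(1)}(19) − f^{(1)}(4)) = 1/12 · (0.0943935 − 0.705401) = -0.0509173.

S_1 ≈ 107.194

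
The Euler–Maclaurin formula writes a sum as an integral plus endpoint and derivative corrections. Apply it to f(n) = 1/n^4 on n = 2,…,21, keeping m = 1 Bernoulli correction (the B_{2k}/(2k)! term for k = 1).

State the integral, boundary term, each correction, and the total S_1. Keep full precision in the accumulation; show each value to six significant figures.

Integral: ∫_2^21 1/x^4 dx = 0.0416307.
Endpoint term: (f(2) + f(21))/2 = (0.0625000 + 5.14189e-06)/2 = 0.0312526.
So far: 0.0728832.
Order-1 term: 1/12 · (-9.79408e-07 − (-0.125000)) = 0.0104166.

S_1 ≈ 0.0832998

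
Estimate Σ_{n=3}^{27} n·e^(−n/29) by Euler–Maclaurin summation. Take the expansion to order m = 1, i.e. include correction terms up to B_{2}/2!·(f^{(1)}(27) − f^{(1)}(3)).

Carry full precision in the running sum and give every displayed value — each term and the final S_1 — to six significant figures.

∫_3^27 x·e^(−x/29) dx evaluates to 196.706.
½[f(3) + f(27)] = ½[2.70517 + 10.6419] = 6.67355.
Running total after boundary: 203.379.
Order-1 term: 1/12 · (0.0271825 − 0.808441) = -0.0651049.

S_1 ≈ 203.314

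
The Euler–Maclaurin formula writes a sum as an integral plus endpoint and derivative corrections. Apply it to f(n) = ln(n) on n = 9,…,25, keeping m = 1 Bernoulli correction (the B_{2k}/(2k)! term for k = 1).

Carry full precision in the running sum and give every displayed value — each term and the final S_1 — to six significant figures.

S_1 ≈ 47.3990

∫_9^25 ln(x) dx evaluates to 44.6969.
Boundary: ½(f(9) + f(25)) = ½(2.19722 + 3.21888) = 2.70805.
So far: 47.4049.
Correction k=1: B_{2}/2! · (f^{(1)}(25) − f^{(1)}(9)) = 1/12 · (0.0400000 − 0.111111) = -0.00592593.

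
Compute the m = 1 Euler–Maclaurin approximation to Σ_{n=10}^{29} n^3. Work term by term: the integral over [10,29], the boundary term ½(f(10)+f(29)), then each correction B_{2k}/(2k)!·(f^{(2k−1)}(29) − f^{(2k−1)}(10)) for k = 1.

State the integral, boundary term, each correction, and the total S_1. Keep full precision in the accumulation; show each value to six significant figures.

The integral term ∫_10^29 x^3 dx = 174320.
½[f(10) + f(29)] = ½[1000.00 + 24389.0] = 12694.5.
Integral + boundary = 187015.
Correction k=1: B_{2}/2! · (f^{(1)}(29) − f^{(1)}(10)) = 1/12 · (2523.00 − 300.000) = 185.250.

S_1 ≈ 187200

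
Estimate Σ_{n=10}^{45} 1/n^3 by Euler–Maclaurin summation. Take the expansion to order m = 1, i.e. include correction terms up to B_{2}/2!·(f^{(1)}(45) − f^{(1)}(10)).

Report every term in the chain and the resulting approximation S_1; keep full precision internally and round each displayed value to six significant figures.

S_1 ≈ 0.00528351

The integral term ∫_10^45 1/x^3 dx = 0.00475309.
Endpoint term: (f(10) + f(45))/2 = (0.00100000 + 1.09739e-05)/2 = 0.000505487.
Running total after boundary: 0.00525857.
k=1: B_{2}/(2)! × [f^{(1)}(45) − f^{(1)}(10)] = 1/12 × (-7.31596e-07 − (-0.000300000)) = 2.49390e-05.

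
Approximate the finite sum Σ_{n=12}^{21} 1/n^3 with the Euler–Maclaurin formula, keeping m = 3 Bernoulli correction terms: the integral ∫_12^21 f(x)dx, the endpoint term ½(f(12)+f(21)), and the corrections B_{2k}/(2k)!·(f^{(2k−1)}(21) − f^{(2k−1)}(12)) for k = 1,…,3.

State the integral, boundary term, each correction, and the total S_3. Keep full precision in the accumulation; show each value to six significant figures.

Integral: ∫_12^21 1/x^3 dx = 0.00233844.
½[f(12) + f(21)] = ½[0.000578704 + 0.000107980] = 0.000343342.
So far: 0.00268178.
Order-1 term: 1/12 · (-1.54257e-05 − (-0.000144676)) = 1.07709e-05.
Partial sum through k=1: 0.00269255.
Order-2 term: −1/720 · (-6.99577e-07 − (-2.00939e-05)) = -2.69365e-08.
Partial sum through k=2: 0.00269252.
Order-3 term: 1/30240 · (-6.66264e-08 − (-5.86071e-06)) = 1.91603e-10.

S_3 ≈ 0.00269252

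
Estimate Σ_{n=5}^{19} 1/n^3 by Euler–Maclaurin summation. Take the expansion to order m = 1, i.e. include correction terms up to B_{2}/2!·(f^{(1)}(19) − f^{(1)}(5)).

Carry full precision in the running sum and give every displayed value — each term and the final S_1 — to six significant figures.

S_1 ≈ 0.0230859

The integral term ∫_5^19 1/x^3 dx = 0.0186150.
Endpoint term: (f(5) + f(19))/2 = (0.00800000 + 0.000145794)/2 = 0.00407290.
Integral + boundary = 0.0226879.
Correction k=1: B_{2}/2! · (f^{(1)}(19) − f^{(1)}(5)) = 1/12 · (-2.30201e-05 − (-0.00480000)) = 0.000398082.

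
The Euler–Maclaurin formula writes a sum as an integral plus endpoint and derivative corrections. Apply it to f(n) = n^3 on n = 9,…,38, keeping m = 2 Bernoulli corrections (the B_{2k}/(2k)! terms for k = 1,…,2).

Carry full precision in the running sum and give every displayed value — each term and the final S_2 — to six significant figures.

∫_9^38 x^3 dx evaluates to 519644.
Boundary: ½(f(9) + f(38)) = ½(729.000 + 54872.0) = 27800.5.
Running total after boundary: 547444.
Correction k=1: B_{2}/2! · (f^{(1)}(38) − f^{(1)}(9)) = 1/12 · (4332.00 − 243.000) = 340.750.
After k=1: 547785.
Correction k=2: B_{4}/4! · (f^{(3)}(38) − f^{(3)}(9)) = −1/720 · (6.00000 − 6.00000) = 0.00000.

S_2 ≈ 547785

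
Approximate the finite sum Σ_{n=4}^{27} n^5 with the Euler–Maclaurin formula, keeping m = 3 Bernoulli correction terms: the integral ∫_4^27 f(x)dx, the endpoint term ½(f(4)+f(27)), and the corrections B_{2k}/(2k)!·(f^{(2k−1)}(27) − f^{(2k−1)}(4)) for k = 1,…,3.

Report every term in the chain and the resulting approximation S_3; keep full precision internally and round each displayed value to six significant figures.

The integral term ∫_4^27 x^5 dx = 6.45694e+07.
Boundary: ½(f(4) + f(27)) = ½(1024.00 + 1.43489e+07) = 7.17497e+06.
So far: 7.17444e+07.
Order-1 term: 1/12 · (2.65720e+06 − 1280.00) = 221327.
Partial sum through k=1: 7.19657e+07.
Order-2 term: −1/720 · (43740.0 − 960.000) = -59.4167.
Partial sum through k=2: 7.19656e+07.
Order-3 term: 1/30240 · (120.000 − 120.000) = 0.00000.

S_3 ≈ 7.19656e+07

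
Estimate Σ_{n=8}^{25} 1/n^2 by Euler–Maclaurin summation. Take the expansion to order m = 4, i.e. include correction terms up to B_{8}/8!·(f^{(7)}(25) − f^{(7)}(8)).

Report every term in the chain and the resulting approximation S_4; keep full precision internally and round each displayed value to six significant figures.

S_4 ≈ 0.0939264

Integral: ∫_8^25 1/x^2 dx = 0.0850000.
Boundary: ½(f(8) + f(25)) = ½(0.0156250 + 0.00160000) = 0.00861250.
Running total after boundary: 0.0936125.
Correction k=1: B_{2}/2! · (f^{(1)}(25) − f^{(1)}(8)) = 1/12 · (-0.000128000 − (-0.00390625)) = 0.000314854.
Running total after k=1: 0.0939274.
Correction k=2: B_{4}/4! · (f^{(3)}(25) − f^{(3)}(8)) = −1/720 · (-2.45760e-06 − (-0.000732422)) = -1.01384e-06.
Running total after k=2: 0.0939263.
Correction k=3: B_{6}/6! · (f^{(5)}(25) − f^{(5)}(8)) = 1/30240 · (-1.17965e-07 − (-0.000343323)) = 1.13494e-08.
Running total after k=3: 0.0939264.
Correction k=4: B_{8}/8! · (f^{(7)}(25) − f^{(7)}(8)) = −1/1209600 · (-1.05696e-08 − (-0.000300407)) = -2.48344e-10.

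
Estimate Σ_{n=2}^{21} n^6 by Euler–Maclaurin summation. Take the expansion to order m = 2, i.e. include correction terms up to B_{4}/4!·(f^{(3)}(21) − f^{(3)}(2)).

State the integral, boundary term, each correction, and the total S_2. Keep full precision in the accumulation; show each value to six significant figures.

S_2 ≈ 3.02222e+08

∫_2^21 x^6 dx evaluates to 2.57298e+08.
Endpoint term: (f(2) + f(21))/2 = (64.0000 + 8.57661e+07)/2 = 4.28831e+07.
So far: 3.00181e+08.
Order-1 term: 1/12 · (2.45046e+07 − 192.000) = 2.04203e+06.
Running total after k=1: 3.02223e+08.
Order-2 term: −1/720 · (1.11132e+06 − 960.000) = -1542.17.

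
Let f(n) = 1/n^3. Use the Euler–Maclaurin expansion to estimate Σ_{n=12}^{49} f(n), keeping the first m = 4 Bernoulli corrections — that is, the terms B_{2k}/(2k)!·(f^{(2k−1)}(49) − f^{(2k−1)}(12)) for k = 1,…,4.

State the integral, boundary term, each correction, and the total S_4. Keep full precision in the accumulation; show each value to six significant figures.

S_4 ≈ 0.00356956

Integral: ∫_12^49 1/x^3 dx = 0.00326398.
½[f(12) + f(49)] = ½[0.000578704 + 8.49986e-06] = 0.000293602.
Integral + boundary = 0.00355758.
Order-1 term: 1/12 · (-5.20400e-07 − (-0.000144676)) = 1.20130e-05.
Partial sum through k=1: 0.00356959.
Order-2 term: −1/720 · (-4.33486e-09 − (-2.00939e-05)) = -2.79021e-08.
Partial sum through k=2: 0.00356956.
Order-3 term: 1/30240 · (-7.58284e-11 − (-5.86071e-06)) = 1.93804e-10.
Partial sum through k=3: 0.00356956.
Order-4 term: −1/1209600 · (-2.27390e-12 − (-2.93036e-06)) = -2.42258e-12.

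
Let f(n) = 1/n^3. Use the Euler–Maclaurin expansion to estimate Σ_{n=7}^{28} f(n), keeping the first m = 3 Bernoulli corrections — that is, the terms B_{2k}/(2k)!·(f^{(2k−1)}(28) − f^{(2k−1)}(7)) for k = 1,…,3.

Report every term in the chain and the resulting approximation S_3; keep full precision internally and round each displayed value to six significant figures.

∫_7^28 1/x^3 dx evaluates to 0.00956633.
Boundary: ½(f(7) + f(28)) = ½(0.00291545 + 4.55539e-05) = 0.00148050.
Running total after boundary: 0.0110468.
Correction k=1: B_{2}/2! · (f^{(1)}(28) − f^{(1)}(7)) = 1/12 · (-4.88078e-06 − (-0.00124948)) = 0.000103717.
After k=1: 0.0111505.
Correction k=2: B_{4}/4! · (f^{(3)}(28) − f^{(3)}(7)) = −1/720 · (-1.24510e-07 − (-0.000509992)) = -7.08149e-07.
After k=2: 0.0111498.
Correction k=3: B_{6}/6! · (f^{(5)}(28) − f^{(5)}(7)) = 1/30240 · (-6.67016e-09 − (-0.000437136)) = 1.44553e-08.

S_3 ≈ 0.0111499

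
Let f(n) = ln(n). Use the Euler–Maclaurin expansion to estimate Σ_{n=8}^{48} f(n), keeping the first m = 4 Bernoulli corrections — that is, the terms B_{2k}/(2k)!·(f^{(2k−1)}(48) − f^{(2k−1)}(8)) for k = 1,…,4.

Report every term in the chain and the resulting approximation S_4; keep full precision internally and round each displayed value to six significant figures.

The integral term ∫_8^48 ln(x) dx = 129.182.
Boundary: ½(f(8) + f(48)) = ½(2.07944 + 3.87120) = 2.97532.
Running total after boundary: 132.157.
k=1: B_{2}/(2)! × [f^{(1)}(48) − f^{(1)}(8)] = 1/12 × (0.0208333 − 0.125000) = -0.00868056.
Partial sum through k=1: 132.149.
k=2: B_{4}/(4)! × [f^{(3)}(48) − f^{(3)}(8)] = −1/720 × (1.80845e-05 − 0.00390625) = 5.40023e-06.
Partial sum through k=2: 132.149.
k=3: B_{6}/(6)! × [f^{(5)}(48) − f^{(5)}(8)] = 1/30240 × (9.41901e-08 − 0.000732422) = -2.42172e-08.
Partial sum through k=3: 132.149.
k=4: B_{8}/(8)! × [f^{(7)}(48) − f^{(7)}(8)] = −1/1209600 × (1.22643e-09 − 0.000343323) = 2.83831e-10.

S_4 ≈ 132.149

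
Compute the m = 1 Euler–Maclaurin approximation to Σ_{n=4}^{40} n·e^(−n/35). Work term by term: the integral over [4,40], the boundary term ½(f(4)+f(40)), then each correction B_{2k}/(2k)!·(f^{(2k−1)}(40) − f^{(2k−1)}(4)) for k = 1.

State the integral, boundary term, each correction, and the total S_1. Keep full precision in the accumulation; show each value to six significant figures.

S_1 ≈ 388.547

∫_4^40 x·e^(−x/35) dx evaluates to 380.454.
½[f(4) + f(40)] = ½[3.56801 + 12.7563] = 8.16214.
Running total after boundary: 388.617.
k=1: B_{2}/(2)! × [f^{(1)}(40) − f^{(1)}(4)] = 1/12 × (-0.0455581 − 0.790060) = -0.0696348.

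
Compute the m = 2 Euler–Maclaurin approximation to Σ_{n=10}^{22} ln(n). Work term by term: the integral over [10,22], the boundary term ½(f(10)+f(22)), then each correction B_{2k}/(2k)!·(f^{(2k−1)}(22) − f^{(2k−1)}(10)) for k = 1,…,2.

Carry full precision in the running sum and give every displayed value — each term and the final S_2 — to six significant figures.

S_2 ≈ 35.6694

The integral term ∫_10^22 ln(x) dx = 32.9771.
Boundary: ½(f(10) + f(22)) = ½(2.30259 + 3.09104) = 2.69681.
Running total after boundary: 35.6739.
Order-1 term: 1/12 · (0.0454545 − 0.100000) = -0.00454545.
After k=1: 35.6694.
Order-2 term: −1/720 · (0.000187829 − 0.00200000) = 2.51690e-06.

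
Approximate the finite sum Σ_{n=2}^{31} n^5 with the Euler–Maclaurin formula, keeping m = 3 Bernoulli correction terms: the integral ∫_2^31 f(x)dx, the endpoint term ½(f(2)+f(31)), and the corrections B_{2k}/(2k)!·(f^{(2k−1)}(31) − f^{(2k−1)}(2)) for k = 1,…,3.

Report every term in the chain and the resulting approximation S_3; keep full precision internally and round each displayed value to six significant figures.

∫_2^31 x^5 dx evaluates to 1.47917e+08.
½[f(2) + f(31)] = ½[32.0000 + 2.86292e+07] = 1.43146e+07.
Integral + boundary = 1.62232e+08.
Order-1 term: 1/12 · (4.61760e+06 − 80.0000) = 384794.
Running total after k=1: 1.62617e+08.
Order-2 term: −1/720 · (57660.0 − 240.000) = -79.7500.
Running total after k=2: 1.62617e+08.
Order-3 term: 1/30240 · (120.000 − 120.000) = 0.00000.

S_3 ≈ 1.62617e+08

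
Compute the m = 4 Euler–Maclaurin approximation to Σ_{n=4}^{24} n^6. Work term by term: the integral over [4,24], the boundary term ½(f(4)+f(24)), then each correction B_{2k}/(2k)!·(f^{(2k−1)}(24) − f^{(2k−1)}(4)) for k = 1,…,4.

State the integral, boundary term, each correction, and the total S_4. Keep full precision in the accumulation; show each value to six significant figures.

S_4 ≈ 7.54740e+08

∫_4^24 x^6 dx evaluates to 6.55208e+08.
Boundary: ½(f(4) + f(24)) = ½(4096.00 + 1.91103e+08) = 9.55535e+07.
Running total after boundary: 7.50761e+08.
k=1: B_{2}/(2)! × [f^{(1)}(24) − f^{(1)}(4)] = 1/12 × (4.77757e+07 − 6144.00) = 3.98080e+06.
Running total after k=1: 7.54742e+08.
k=2: B_{4}/(4)! × [f^{(3)}(24) − f^{(3)}(4)] = −1/720 × (1.65888e+06 − 7680.00) = -2293.33.
Running total after k=2: 7.54740e+08.
k=3: B_{6}/(6)! × [f^{(5)}(24) − f^{(5)}(4)] = 1/30240 × (17280.0 − 2880.00) = 0.476190.
Running total after k=3: 7.54740e+08.
k=4: B_{8}/(8)! × [f^{(7)}(24) − f^{(7)}(4)] = −1/1209600 × (0.00000 − 0.00000) = 0.00000.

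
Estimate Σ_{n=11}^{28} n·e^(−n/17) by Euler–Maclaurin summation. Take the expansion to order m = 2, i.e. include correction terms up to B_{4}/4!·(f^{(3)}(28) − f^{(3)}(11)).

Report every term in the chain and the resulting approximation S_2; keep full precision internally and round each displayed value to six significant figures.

The integral term ∫_11^28 x·e^(−x/17) dx = 101.875.
Endpoint term: (f(11) + f(28))/2 = (5.75942 + 5.39324)/2 = 5.57633.
Integral + boundary = 107.451.
Order-1 term: 1/12 · (-0.124634 − 0.184794) = -0.0257856.
Running total after k=1: 107.425.
Order-2 term: −1/720 · (0.000901722 − 0.00426284) = 4.66822e-06.

S_2 ≈ 107.425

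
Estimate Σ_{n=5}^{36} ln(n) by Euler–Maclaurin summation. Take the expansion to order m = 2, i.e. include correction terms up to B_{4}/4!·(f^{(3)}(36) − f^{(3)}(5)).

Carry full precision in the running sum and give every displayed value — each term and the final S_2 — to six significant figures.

Integral: ∫_5^36 ln(x) dx = 89.9595.
½[f(5) + f(36)] = ½[1.60944 + 3.58352] = 2.59648.
Running total after boundary: 92.5560.
Correction k=1: B_{2}/2! · (f^{(1)}(36) − f^{(1)}(5)) = 1/12 · (0.0277778 − 0.200000) = -0.0143519.
After k=1: 92.5416.
Correction k=2: B_{4}/4! · (f^{(3)}(36) − f^{(3)}(5)) = −1/720 · (4.28669e-05 − 0.0160000) = 2.21627e-05.

S_2 ≈ 92.5416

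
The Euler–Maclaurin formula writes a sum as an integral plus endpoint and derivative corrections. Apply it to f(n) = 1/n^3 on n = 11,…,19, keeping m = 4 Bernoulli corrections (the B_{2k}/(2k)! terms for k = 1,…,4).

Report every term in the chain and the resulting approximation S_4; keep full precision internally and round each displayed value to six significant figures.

Integral: ∫_11^19 1/x^3 dx = 0.00274719.
Endpoint term: (f(11) + f(19))/2 = (0.000751315 + 0.000145794)/2 = 0.000448554.
Running total after boundary: 0.00319574.
Correction k=1: B_{2}/2! · (f^{(1)}(19) − f^{(1)}(11)) = 1/12 · (-2.30201e-05 − (-0.000204904)) = 1.51570e-05.
After k=1: 0.00321090.
Correction k=2: B_{4}/4! · (f^{(3)}(19) − f^{(3)}(11)) = −1/720 · (-1.27535e-06 − (-3.38684e-05)) = -4.52682e-08.
After k=2: 0.00321086.
Correction k=3: B_{6}/6! · (f^{(5)}(19) − f^{(5)}(11)) = 1/30240 · (-1.48379e-07 − (-1.17560e-05)) = 3.83849e-10.
After k=3: 0.00321086.
Correction k=4: B_{8}/8! · (f^{(7)}(19) − f^{(7)}(11)) = −1/1209600 · (-2.95935e-08 − (-6.99530e-06)) = -5.75868e-12.

S_4 ≈ 0.00321086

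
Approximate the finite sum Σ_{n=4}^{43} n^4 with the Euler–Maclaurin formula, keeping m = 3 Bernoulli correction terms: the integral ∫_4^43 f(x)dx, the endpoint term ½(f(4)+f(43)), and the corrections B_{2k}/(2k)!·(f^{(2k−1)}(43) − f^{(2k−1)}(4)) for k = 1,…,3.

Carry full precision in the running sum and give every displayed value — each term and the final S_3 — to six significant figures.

The integral term ∫_4^43 x^4 dx = 2.94015e+07.
Boundary: ½(f(4) + f(43)) = ½(256.000 + 3.41880e+06) = 1.70953e+06.
Integral + boundary = 3.11110e+07.
Order-1 term: 1/12 · (318028 − 256.000) = 26481.0.
Running total after k=1: 3.11375e+07.
Order-2 term: −1/720 · (1032.00 − 96.0000) = -1.30000.
Running total after k=2: 3.11375e+07.
Order-3 term: 1/30240 · (0.00000 − 0.00000) = 0.00000.

S_3 ≈ 3.11375e+07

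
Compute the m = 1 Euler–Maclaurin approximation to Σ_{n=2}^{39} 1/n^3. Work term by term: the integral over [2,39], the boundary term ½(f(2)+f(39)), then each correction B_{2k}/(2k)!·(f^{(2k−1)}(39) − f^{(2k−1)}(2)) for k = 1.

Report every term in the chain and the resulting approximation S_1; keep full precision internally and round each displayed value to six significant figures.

Integral: ∫_2^39 1/x^3 dx = 0.124671.
Boundary: ½(f(2) + f(39)) = ½(0.125000 + 1.68580e-05) = 0.0625084.
Integral + boundary = 0.187180.
k=1: B_{2}/(2)! × [f^{(1)}(39) − f^{(1)}(2)] = 1/12 × (-1.29677e-06 − (-0.187500)) = 0.0156249.

S_1 ≈ 0.202805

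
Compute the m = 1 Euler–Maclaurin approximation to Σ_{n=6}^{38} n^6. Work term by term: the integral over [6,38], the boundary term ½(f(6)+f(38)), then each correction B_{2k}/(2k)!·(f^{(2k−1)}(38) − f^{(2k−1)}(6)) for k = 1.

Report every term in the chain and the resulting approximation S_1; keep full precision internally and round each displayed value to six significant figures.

S_1 ≈ 1.78901e+10

Integral: ∫_6^38 x^6 dx = 1.63450e+10.
Endpoint term: (f(6) + f(38))/2 = (46656.0 + 3.01094e+09)/2 = 1.50549e+09.
So far: 1.78505e+10.
Correction k=1: B_{2}/2! · (f^{(1)}(38) − f^{(1)}(6)) = 1/12 · (4.75411e+08 − 46656.0) = 3.96137e+07.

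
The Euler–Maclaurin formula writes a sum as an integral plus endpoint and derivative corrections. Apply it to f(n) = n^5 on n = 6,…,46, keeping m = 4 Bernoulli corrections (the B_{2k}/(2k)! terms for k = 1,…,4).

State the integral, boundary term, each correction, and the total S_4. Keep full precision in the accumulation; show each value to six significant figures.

The integral term ∫_6^46 x^5 dx = 1.57904e+09.
Endpoint term: (f(6) + f(46))/2 = (7776.00 + 2.05963e+08)/2 = 1.02985e+08.
So far: 1.68203e+09.
Order-1 term: 1/12 · (2.23873e+07 − 6480.00) = 1.86507e+06.
Partial sum through k=1: 1.68389e+09.
Order-2 term: −1/720 · (126960 − 2160.00) = -173.333.
Partial sum through k=2: 1.68389e+09.
Order-3 term: 1/30240 · (120.000 − 120.000) = 0.00000.
Partial sum through k=3: 1.68389e+09.
Order-4 term: −1/1209600 · (0.00000 − 0.00000) = 0.00000.

S_4 ≈ 1.68389e+09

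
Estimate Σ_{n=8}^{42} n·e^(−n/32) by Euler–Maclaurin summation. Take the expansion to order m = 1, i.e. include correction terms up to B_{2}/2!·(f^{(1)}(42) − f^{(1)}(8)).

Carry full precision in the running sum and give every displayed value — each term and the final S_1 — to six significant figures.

Integral: ∫_8^42 x·e^(−x/32) dx = 359.526.
Boundary: ½(f(8) + f(42)) = ½(6.23041 + 11.3041) = 8.76728.
So far: 368.294.
k=1: B_{2}/(2)! × [f^{(1)}(42) − f^{(1)}(8)] = 1/12 × (-0.0841082 − 0.584101) = -0.0556841.

S_1 ≈ 368.238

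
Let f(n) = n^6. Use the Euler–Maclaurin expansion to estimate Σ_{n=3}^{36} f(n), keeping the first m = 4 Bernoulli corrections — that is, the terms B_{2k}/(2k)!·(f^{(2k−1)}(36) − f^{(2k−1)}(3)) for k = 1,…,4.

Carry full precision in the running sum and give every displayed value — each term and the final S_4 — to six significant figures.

S_4 ≈ 1.23135e+10

Integral: ∫_3^36 x^6 dx = 1.11949e+10.
Endpoint term: (f(3) + f(36))/2 = (729.000 + 2.17678e+09)/2 = 1.08839e+09.
Integral + boundary = 1.22833e+10.
k=1: B_{2}/(2)! × [f^{(1)}(36) − f^{(1)}(3)] = 1/12 × (3.62797e+08 − 1458.00) = 3.02330e+07.
Running total after k=1: 1.23135e+10.
k=2: B_{4}/(4)! × [f^{(3)}(36) − f^{(3)}(3)] = −1/720 × (5.59872e+06 − 3240.00) = -7771.50.
Running total after k=2: 1.23135e+10.
k=3: B_{6}/(6)! × [f^{(5)}(36) − f^{(5)}(3)] = 1/30240 × (25920.0 − 2160.00) = 0.785714.
Running total after k=3: 1.23135e+10.
k=4: B_{8}/(8)! × [f^{(7)}(36) − f^{(7)}(3)] = −1/1209600 × (0.00000 − 0.00000) = 0.00000.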